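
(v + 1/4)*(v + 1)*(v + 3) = v^3 + 17*v^2/4 + 4*v + 3/4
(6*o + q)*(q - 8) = 6*o*q - 48*o + q^2 - 8*q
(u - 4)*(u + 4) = u^2 - 16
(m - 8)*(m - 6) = m^2 - 14*m + 48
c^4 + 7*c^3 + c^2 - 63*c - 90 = (c - 3)*(c + 2)*(c + 3)*(c + 5)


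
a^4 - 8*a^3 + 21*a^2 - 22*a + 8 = (a - 4)*(a - 2)*(a - 1)^2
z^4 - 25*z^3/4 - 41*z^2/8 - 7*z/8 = z*(z - 7)*(z + 1/4)*(z + 1/2)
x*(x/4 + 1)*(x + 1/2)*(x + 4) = x^4/4 + 17*x^3/8 + 5*x^2 + 2*x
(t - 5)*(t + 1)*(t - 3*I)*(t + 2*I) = t^4 - 4*t^3 - I*t^3 + t^2 + 4*I*t^2 - 24*t + 5*I*t - 30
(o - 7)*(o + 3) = o^2 - 4*o - 21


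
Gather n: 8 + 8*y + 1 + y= 9*y + 9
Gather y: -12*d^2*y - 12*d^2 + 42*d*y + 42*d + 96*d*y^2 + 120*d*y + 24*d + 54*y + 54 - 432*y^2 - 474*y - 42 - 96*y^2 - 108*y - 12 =-12*d^2 + 66*d + y^2*(96*d - 528) + y*(-12*d^2 + 162*d - 528)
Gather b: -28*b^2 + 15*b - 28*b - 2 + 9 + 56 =-28*b^2 - 13*b + 63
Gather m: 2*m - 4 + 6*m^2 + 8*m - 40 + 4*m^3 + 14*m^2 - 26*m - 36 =4*m^3 + 20*m^2 - 16*m - 80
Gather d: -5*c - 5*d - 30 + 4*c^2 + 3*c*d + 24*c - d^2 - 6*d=4*c^2 + 19*c - d^2 + d*(3*c - 11) - 30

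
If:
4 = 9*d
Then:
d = 4/9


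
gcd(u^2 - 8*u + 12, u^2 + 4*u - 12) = u - 2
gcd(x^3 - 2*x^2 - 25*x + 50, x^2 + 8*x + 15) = x + 5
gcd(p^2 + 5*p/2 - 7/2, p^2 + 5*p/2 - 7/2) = p^2 + 5*p/2 - 7/2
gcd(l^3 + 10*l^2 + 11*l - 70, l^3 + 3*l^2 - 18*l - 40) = l + 5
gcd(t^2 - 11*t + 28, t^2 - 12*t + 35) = t - 7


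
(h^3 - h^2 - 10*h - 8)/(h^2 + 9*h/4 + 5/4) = 4*(h^2 - 2*h - 8)/(4*h + 5)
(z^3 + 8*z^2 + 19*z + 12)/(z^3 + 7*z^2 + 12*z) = (z + 1)/z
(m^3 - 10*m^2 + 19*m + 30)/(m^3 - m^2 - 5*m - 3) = (m^2 - 11*m + 30)/(m^2 - 2*m - 3)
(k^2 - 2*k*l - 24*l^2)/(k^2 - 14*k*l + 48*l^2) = (k + 4*l)/(k - 8*l)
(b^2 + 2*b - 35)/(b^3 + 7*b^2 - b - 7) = (b - 5)/(b^2 - 1)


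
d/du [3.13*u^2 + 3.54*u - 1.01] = 6.26*u + 3.54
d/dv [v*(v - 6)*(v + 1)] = 3*v^2 - 10*v - 6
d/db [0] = 0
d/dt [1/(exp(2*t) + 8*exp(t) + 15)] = 2*(-exp(t) - 4)*exp(t)/(exp(2*t) + 8*exp(t) + 15)^2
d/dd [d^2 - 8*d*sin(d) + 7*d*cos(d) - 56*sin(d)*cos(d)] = -7*d*sin(d) - 8*d*cos(d) + 2*d - 8*sin(d) + 7*cos(d) - 56*cos(2*d)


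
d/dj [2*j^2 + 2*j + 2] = 4*j + 2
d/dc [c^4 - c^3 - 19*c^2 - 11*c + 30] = 4*c^3 - 3*c^2 - 38*c - 11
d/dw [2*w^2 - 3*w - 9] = 4*w - 3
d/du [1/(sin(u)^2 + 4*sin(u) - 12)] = -2*(sin(u) + 2)*cos(u)/(sin(u)^2 + 4*sin(u) - 12)^2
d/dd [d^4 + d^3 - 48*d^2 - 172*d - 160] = 4*d^3 + 3*d^2 - 96*d - 172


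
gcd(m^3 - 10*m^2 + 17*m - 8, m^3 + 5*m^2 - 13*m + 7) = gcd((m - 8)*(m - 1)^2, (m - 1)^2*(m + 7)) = m^2 - 2*m + 1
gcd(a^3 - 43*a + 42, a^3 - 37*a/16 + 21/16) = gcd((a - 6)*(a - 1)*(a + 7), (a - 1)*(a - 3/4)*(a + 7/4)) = a - 1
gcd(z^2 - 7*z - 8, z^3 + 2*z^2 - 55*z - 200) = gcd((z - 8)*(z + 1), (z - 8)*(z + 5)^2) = z - 8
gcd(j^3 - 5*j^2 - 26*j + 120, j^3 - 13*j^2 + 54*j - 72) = j^2 - 10*j + 24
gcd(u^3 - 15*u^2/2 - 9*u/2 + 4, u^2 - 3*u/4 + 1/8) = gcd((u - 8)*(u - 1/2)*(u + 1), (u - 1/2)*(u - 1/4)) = u - 1/2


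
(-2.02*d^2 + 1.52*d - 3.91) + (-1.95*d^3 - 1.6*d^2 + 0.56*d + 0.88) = -1.95*d^3 - 3.62*d^2 + 2.08*d - 3.03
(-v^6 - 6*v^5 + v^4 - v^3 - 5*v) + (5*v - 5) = -v^6 - 6*v^5 + v^4 - v^3 - 5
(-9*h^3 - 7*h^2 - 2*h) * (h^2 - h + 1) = -9*h^5 + 2*h^4 - 4*h^3 - 5*h^2 - 2*h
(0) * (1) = 0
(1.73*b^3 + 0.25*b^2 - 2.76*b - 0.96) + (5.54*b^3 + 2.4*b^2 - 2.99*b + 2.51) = 7.27*b^3 + 2.65*b^2 - 5.75*b + 1.55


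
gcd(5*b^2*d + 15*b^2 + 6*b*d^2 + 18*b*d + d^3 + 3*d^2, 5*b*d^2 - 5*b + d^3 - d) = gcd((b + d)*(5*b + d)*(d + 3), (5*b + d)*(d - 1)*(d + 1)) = 5*b + d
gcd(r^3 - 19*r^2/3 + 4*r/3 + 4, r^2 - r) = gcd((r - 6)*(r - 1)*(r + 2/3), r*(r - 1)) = r - 1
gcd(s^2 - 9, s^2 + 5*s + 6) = s + 3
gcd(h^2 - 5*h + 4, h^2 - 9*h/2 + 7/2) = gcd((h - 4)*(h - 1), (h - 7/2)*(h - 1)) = h - 1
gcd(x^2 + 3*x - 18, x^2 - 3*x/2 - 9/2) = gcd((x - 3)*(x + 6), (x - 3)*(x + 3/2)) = x - 3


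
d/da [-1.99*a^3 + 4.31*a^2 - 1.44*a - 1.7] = -5.97*a^2 + 8.62*a - 1.44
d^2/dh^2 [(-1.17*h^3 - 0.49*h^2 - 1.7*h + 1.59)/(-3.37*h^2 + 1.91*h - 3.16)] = (2.8421709430404e-14*h^5 - 1.77635683940025e-14*h^4 + 28.538852*h^3 - 182.023386*h^2 + 22.88319*h + 52.570426)/(38.272753*h^6 - 65.075037*h^5 + 144.545703*h^4 - 129.007703*h^3 + 135.538404*h^2 - 57.217488*h + 31.554496)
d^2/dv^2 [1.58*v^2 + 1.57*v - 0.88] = 3.16000000000000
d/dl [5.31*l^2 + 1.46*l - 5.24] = 10.62*l + 1.46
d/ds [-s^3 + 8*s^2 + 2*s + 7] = -3*s^2 + 16*s + 2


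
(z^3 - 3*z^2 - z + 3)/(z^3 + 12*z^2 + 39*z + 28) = (z^2 - 4*z + 3)/(z^2 + 11*z + 28)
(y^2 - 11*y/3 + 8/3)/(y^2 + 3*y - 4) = (y - 8/3)/(y + 4)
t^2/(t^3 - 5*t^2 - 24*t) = t/(t^2 - 5*t - 24)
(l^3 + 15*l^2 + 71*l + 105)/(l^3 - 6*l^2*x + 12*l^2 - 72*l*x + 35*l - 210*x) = (-l - 3)/(-l + 6*x)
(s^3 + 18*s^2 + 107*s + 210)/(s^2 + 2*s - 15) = (s^2 + 13*s + 42)/(s - 3)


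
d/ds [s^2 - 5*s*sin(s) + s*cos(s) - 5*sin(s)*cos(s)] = -s*sin(s) - 5*s*cos(s) + 2*s - 5*sin(s) + cos(s) - 5*cos(2*s)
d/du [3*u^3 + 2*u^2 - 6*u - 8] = 9*u^2 + 4*u - 6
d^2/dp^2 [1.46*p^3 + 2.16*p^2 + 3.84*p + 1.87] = 8.76*p + 4.32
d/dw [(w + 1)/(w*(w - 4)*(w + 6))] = (-2*w^3 - 5*w^2 - 4*w + 24)/(w^2*(w^4 + 4*w^3 - 44*w^2 - 96*w + 576))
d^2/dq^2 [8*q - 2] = 0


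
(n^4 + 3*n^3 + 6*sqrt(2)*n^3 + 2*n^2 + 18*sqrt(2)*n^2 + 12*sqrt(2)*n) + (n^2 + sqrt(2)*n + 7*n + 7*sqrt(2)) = n^4 + 3*n^3 + 6*sqrt(2)*n^3 + 3*n^2 + 18*sqrt(2)*n^2 + 7*n + 13*sqrt(2)*n + 7*sqrt(2)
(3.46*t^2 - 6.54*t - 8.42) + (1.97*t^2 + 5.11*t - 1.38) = 5.43*t^2 - 1.43*t - 9.8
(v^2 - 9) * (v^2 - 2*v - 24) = v^4 - 2*v^3 - 33*v^2 + 18*v + 216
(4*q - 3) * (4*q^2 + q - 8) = 16*q^3 - 8*q^2 - 35*q + 24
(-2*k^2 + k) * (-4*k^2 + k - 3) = 8*k^4 - 6*k^3 + 7*k^2 - 3*k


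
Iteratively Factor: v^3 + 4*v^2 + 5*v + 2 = (v + 1)*(v^2 + 3*v + 2) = (v + 1)*(v + 2)*(v + 1)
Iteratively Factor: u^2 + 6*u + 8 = (u + 2)*(u + 4)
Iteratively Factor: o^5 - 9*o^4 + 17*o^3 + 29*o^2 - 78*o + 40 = (o - 4)*(o^4 - 5*o^3 - 3*o^2 + 17*o - 10) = (o - 4)*(o - 1)*(o^3 - 4*o^2 - 7*o + 10) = (o - 4)*(o - 1)^2*(o^2 - 3*o - 10) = (o - 5)*(o - 4)*(o - 1)^2*(o + 2)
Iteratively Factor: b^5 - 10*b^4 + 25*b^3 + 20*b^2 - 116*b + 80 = (b - 4)*(b^4 - 6*b^3 + b^2 + 24*b - 20) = (b - 4)*(b + 2)*(b^3 - 8*b^2 + 17*b - 10) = (b - 4)*(b - 1)*(b + 2)*(b^2 - 7*b + 10) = (b - 5)*(b - 4)*(b - 1)*(b + 2)*(b - 2)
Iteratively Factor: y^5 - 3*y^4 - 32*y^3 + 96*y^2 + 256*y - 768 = (y - 4)*(y^4 + y^3 - 28*y^2 - 16*y + 192) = (y - 4)*(y - 3)*(y^3 + 4*y^2 - 16*y - 64) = (y - 4)^2*(y - 3)*(y^2 + 8*y + 16) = (y - 4)^2*(y - 3)*(y + 4)*(y + 4)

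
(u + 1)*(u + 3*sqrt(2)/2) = u^2 + u + 3*sqrt(2)*u/2 + 3*sqrt(2)/2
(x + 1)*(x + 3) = x^2 + 4*x + 3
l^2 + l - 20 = (l - 4)*(l + 5)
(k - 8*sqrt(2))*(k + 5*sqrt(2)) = k^2 - 3*sqrt(2)*k - 80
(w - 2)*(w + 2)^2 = w^3 + 2*w^2 - 4*w - 8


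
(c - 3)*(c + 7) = c^2 + 4*c - 21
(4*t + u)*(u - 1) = 4*t*u - 4*t + u^2 - u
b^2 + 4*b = b*(b + 4)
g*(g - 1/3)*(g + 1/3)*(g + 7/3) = g^4 + 7*g^3/3 - g^2/9 - 7*g/27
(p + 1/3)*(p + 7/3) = p^2 + 8*p/3 + 7/9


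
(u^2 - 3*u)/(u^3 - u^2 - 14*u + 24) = u/(u^2 + 2*u - 8)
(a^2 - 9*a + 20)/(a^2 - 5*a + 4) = (a - 5)/(a - 1)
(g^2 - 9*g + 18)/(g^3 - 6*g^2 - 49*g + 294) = (g - 3)/(g^2 - 49)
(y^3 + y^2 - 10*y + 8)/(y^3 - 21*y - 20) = (y^2 - 3*y + 2)/(y^2 - 4*y - 5)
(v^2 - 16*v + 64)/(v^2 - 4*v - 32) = (v - 8)/(v + 4)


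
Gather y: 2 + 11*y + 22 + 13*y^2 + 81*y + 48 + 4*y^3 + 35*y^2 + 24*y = 4*y^3 + 48*y^2 + 116*y + 72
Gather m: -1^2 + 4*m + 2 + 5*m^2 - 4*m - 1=5*m^2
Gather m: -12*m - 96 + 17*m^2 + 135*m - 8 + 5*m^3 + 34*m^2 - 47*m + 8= 5*m^3 + 51*m^2 + 76*m - 96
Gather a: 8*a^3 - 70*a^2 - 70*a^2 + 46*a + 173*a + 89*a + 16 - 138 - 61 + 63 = 8*a^3 - 140*a^2 + 308*a - 120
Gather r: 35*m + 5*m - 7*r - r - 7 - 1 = 40*m - 8*r - 8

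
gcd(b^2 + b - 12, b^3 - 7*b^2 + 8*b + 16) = 1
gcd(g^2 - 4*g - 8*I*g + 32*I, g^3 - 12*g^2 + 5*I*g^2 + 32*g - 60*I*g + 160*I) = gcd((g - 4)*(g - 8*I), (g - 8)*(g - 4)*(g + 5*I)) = g - 4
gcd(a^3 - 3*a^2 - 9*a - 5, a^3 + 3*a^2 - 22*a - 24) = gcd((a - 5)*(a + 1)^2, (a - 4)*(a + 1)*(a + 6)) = a + 1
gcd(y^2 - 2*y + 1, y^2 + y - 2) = y - 1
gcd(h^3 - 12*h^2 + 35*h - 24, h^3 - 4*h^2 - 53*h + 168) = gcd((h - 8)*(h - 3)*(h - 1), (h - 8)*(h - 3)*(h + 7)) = h^2 - 11*h + 24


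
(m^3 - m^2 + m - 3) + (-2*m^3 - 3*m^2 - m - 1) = -m^3 - 4*m^2 - 4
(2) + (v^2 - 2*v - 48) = v^2 - 2*v - 46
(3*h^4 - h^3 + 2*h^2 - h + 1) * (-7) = -21*h^4 + 7*h^3 - 14*h^2 + 7*h - 7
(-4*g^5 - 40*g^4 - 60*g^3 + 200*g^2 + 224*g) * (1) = -4*g^5 - 40*g^4 - 60*g^3 + 200*g^2 + 224*g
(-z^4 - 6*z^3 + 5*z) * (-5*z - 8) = 5*z^5 + 38*z^4 + 48*z^3 - 25*z^2 - 40*z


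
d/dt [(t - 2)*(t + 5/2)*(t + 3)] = 3*t^2 + 7*t - 7/2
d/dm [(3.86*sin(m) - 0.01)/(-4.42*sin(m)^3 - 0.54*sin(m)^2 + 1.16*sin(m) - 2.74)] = (34.1224*sin(m)^3 + 1.9518*sin(m)^2 - 0.0107999999999997*sin(m) - 10.5648)*cos(m)/(19.5364*sin(m)^6 + 4.7736*sin(m)^5 - 9.9628*sin(m)^4 + 22.9688*sin(m)^3 + 4.3048*sin(m)^2 - 6.3568*sin(m) + 7.5076)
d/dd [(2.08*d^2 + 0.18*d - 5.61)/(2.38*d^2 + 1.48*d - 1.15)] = (2.65*d^2 + 21.9196*d + 8.0958)/(5.6644*d^4 + 7.0448*d^3 - 3.2836*d^2 - 3.404*d + 1.3225)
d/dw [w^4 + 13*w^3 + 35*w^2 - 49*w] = 4*w^3 + 39*w^2 + 70*w - 49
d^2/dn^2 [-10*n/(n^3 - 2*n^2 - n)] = 20*(-3*n^2 + 6*n - 5)/(n^6 - 6*n^5 + 9*n^4 + 4*n^3 - 9*n^2 - 6*n - 1)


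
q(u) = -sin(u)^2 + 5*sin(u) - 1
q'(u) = -2*sin(u)*cos(u) + 5*cos(u)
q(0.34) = 0.56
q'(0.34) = 4.08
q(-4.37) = 2.82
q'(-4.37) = -1.05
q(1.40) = 2.96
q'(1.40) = 0.51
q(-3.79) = 1.65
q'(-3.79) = -3.02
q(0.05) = -0.75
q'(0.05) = 4.89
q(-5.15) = 2.71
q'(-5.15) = 1.35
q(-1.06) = -6.12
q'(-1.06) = 3.30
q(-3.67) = 1.27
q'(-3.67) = -3.45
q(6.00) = -2.48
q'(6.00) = 5.34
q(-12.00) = 1.39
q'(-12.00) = 3.31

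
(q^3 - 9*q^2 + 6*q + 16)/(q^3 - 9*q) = (q^3 - 9*q^2 + 6*q + 16)/(q*(q^2 - 9))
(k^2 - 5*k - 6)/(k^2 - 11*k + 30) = (k + 1)/(k - 5)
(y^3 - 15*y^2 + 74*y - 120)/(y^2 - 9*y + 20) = y - 6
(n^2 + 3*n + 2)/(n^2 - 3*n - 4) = (n + 2)/(n - 4)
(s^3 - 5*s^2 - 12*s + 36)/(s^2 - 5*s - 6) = (s^2 + s - 6)/(s + 1)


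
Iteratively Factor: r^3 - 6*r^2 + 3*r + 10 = (r - 2)*(r^2 - 4*r - 5) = (r - 5)*(r - 2)*(r + 1)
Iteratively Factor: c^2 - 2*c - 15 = (c - 5)*(c + 3)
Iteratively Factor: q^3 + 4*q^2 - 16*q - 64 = (q - 4)*(q^2 + 8*q + 16) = (q - 4)*(q + 4)*(q + 4)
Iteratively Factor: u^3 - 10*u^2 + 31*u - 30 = (u - 5)*(u^2 - 5*u + 6) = (u - 5)*(u - 2)*(u - 3)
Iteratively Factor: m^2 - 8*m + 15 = (m - 3)*(m - 5)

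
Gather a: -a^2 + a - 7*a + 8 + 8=-a^2 - 6*a + 16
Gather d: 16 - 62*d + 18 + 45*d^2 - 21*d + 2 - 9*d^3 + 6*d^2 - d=-9*d^3 + 51*d^2 - 84*d + 36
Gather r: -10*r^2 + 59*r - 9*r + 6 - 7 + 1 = -10*r^2 + 50*r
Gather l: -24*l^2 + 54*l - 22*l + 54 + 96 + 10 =-24*l^2 + 32*l + 160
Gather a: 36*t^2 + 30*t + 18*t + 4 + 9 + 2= 36*t^2 + 48*t + 15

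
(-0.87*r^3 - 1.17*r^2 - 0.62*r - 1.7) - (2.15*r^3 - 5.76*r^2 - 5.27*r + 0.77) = -3.02*r^3 + 4.59*r^2 + 4.65*r - 2.47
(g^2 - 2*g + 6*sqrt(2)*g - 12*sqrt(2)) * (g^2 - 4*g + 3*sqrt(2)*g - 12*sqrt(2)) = g^4 - 6*g^3 + 9*sqrt(2)*g^3 - 54*sqrt(2)*g^2 + 44*g^2 - 216*g + 72*sqrt(2)*g + 288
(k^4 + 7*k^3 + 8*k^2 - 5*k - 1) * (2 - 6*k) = -6*k^5 - 40*k^4 - 34*k^3 + 46*k^2 - 4*k - 2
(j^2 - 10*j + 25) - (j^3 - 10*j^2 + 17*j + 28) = -j^3 + 11*j^2 - 27*j - 3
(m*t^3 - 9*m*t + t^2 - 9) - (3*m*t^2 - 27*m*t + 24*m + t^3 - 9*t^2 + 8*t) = m*t^3 - 3*m*t^2 + 18*m*t - 24*m - t^3 + 10*t^2 - 8*t - 9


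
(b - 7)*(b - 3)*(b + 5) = b^3 - 5*b^2 - 29*b + 105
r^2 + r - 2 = (r - 1)*(r + 2)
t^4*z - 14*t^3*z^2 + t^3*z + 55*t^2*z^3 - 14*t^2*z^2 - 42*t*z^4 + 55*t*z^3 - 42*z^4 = (t - 7*z)*(t - 6*z)*(t - z)*(t*z + z)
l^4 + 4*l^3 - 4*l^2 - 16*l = l*(l - 2)*(l + 2)*(l + 4)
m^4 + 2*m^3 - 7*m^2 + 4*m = m*(m - 1)^2*(m + 4)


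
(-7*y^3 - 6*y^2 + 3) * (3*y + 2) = -21*y^4 - 32*y^3 - 12*y^2 + 9*y + 6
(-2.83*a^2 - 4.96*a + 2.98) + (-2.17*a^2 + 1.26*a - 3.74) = -5.0*a^2 - 3.7*a - 0.76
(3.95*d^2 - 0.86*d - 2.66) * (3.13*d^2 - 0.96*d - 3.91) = 12.3635*d^4 - 6.4838*d^3 - 22.9447*d^2 + 5.9162*d + 10.4006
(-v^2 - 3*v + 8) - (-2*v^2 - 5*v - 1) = v^2 + 2*v + 9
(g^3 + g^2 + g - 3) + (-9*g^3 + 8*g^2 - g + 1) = -8*g^3 + 9*g^2 - 2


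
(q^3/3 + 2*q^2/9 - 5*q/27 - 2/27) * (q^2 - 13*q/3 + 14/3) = q^5/3 - 11*q^4/9 + 11*q^3/27 + 143*q^2/81 - 44*q/81 - 28/81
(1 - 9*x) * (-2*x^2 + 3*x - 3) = 18*x^3 - 29*x^2 + 30*x - 3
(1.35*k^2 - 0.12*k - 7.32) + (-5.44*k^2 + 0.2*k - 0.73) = -4.09*k^2 + 0.08*k - 8.05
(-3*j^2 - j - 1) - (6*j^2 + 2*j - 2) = -9*j^2 - 3*j + 1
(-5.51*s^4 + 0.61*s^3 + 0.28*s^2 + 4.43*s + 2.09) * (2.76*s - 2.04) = -15.2076*s^5 + 12.924*s^4 - 0.4716*s^3 + 11.6556*s^2 - 3.2688*s - 4.2636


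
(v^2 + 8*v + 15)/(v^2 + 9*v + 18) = (v + 5)/(v + 6)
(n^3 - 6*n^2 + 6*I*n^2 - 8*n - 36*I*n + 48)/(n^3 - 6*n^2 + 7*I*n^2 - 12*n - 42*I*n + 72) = (n + 2*I)/(n + 3*I)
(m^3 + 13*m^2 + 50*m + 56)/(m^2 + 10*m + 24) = (m^2 + 9*m + 14)/(m + 6)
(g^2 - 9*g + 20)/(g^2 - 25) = (g - 4)/(g + 5)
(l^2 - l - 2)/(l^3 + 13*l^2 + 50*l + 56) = (l^2 - l - 2)/(l^3 + 13*l^2 + 50*l + 56)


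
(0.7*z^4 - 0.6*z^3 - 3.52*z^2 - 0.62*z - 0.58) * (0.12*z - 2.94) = 0.084*z^5 - 2.13*z^4 + 1.3416*z^3 + 10.2744*z^2 + 1.7532*z + 1.7052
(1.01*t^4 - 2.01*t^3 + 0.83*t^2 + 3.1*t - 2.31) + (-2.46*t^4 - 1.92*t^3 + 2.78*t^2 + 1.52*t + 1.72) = -1.45*t^4 - 3.93*t^3 + 3.61*t^2 + 4.62*t - 0.59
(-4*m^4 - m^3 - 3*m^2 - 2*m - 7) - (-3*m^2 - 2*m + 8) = -4*m^4 - m^3 - 15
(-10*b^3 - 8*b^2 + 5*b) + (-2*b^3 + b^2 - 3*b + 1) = -12*b^3 - 7*b^2 + 2*b + 1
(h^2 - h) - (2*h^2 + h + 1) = -h^2 - 2*h - 1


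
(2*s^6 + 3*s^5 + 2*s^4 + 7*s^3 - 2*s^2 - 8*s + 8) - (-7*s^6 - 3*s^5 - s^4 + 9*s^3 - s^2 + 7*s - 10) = 9*s^6 + 6*s^5 + 3*s^4 - 2*s^3 - s^2 - 15*s + 18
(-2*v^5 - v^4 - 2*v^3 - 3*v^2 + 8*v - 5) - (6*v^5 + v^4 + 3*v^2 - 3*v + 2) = -8*v^5 - 2*v^4 - 2*v^3 - 6*v^2 + 11*v - 7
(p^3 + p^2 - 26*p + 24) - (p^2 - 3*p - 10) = p^3 - 23*p + 34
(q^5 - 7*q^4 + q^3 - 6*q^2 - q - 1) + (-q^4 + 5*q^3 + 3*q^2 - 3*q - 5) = q^5 - 8*q^4 + 6*q^3 - 3*q^2 - 4*q - 6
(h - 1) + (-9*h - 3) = -8*h - 4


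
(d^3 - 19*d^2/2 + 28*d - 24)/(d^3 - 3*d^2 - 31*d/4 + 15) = 2*(d - 4)/(2*d + 5)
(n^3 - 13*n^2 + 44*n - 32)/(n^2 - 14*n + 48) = (n^2 - 5*n + 4)/(n - 6)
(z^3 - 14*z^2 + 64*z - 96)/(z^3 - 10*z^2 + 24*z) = (z - 4)/z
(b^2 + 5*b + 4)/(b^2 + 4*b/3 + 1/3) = 3*(b + 4)/(3*b + 1)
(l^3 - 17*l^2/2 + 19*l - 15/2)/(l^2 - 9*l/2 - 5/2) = (2*l^2 - 7*l + 3)/(2*l + 1)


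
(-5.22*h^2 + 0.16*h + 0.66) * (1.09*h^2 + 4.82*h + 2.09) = -5.6898*h^4 - 24.986*h^3 - 9.4192*h^2 + 3.5156*h + 1.3794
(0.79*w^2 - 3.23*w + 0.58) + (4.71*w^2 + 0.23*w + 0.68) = 5.5*w^2 - 3.0*w + 1.26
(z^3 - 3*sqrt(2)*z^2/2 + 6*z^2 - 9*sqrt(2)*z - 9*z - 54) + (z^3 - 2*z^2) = 2*z^3 - 3*sqrt(2)*z^2/2 + 4*z^2 - 9*sqrt(2)*z - 9*z - 54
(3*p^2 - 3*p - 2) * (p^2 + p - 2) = 3*p^4 - 11*p^2 + 4*p + 4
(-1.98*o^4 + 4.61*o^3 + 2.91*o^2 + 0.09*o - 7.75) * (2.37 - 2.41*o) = 4.7718*o^5 - 15.8027*o^4 + 3.9126*o^3 + 6.6798*o^2 + 18.8908*o - 18.3675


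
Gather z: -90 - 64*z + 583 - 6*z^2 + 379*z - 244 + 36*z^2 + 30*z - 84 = 30*z^2 + 345*z + 165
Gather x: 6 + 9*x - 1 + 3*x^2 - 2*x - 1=3*x^2 + 7*x + 4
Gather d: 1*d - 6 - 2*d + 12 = 6 - d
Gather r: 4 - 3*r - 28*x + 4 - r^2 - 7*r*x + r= -r^2 + r*(-7*x - 2) - 28*x + 8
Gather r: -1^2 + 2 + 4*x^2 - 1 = 4*x^2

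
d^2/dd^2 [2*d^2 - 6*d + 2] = 4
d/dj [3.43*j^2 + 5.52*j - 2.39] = 6.86*j + 5.52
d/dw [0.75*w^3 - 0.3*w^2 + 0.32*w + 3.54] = 2.25*w^2 - 0.6*w + 0.32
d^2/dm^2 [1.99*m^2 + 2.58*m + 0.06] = 3.98000000000000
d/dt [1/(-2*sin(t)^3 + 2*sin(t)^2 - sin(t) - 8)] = (6*sin(t)^2 - 4*sin(t) + 1)*cos(t)/(2*sin(t)^3 - 2*sin(t)^2 + sin(t) + 8)^2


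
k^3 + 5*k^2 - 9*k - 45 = (k - 3)*(k + 3)*(k + 5)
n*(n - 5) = n^2 - 5*n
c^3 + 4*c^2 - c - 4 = (c - 1)*(c + 1)*(c + 4)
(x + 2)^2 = x^2 + 4*x + 4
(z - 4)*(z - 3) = z^2 - 7*z + 12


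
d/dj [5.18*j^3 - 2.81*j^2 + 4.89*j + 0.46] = 15.54*j^2 - 5.62*j + 4.89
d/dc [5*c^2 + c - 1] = 10*c + 1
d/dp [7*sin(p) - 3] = 7*cos(p)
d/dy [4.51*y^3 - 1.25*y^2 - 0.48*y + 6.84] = 13.53*y^2 - 2.5*y - 0.48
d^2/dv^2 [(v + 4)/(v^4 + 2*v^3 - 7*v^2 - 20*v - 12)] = 2*(6*v^5 + 32*v^4 - 41*v^3 - 102*v^2 + 173*v + 256)/(v^10 + 2*v^9 - 21*v^8 - 60*v^7 + 111*v^6 + 546*v^5 + 269*v^4 - 1352*v^3 - 2520*v^2 - 1728*v - 432)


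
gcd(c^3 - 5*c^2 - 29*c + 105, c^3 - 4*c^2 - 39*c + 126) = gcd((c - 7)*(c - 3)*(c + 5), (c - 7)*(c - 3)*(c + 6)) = c^2 - 10*c + 21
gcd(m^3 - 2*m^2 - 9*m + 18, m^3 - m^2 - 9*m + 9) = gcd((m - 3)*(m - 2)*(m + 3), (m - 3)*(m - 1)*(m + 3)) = m^2 - 9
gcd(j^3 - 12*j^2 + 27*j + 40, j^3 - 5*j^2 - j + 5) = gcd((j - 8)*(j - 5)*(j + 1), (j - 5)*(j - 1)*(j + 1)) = j^2 - 4*j - 5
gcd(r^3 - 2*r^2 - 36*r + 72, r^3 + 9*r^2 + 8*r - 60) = r^2 + 4*r - 12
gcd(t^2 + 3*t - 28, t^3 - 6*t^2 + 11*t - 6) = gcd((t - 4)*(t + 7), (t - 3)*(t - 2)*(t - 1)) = 1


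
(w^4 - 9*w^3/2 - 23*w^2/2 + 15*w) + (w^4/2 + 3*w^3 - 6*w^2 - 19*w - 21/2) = 3*w^4/2 - 3*w^3/2 - 35*w^2/2 - 4*w - 21/2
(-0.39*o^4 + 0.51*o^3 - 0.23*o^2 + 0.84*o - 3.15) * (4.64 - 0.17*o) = 0.0663*o^5 - 1.8963*o^4 + 2.4055*o^3 - 1.21*o^2 + 4.4331*o - 14.616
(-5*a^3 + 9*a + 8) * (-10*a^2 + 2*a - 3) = 50*a^5 - 10*a^4 - 75*a^3 - 62*a^2 - 11*a - 24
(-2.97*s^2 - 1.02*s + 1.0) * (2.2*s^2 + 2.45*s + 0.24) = -6.534*s^4 - 9.5205*s^3 - 1.0118*s^2 + 2.2052*s + 0.24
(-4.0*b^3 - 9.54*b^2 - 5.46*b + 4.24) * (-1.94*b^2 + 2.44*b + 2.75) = 7.76*b^5 + 8.7476*b^4 - 23.6852*b^3 - 47.783*b^2 - 4.6694*b + 11.66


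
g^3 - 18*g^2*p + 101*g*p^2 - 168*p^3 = (g - 8*p)*(g - 7*p)*(g - 3*p)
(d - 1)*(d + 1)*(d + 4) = d^3 + 4*d^2 - d - 4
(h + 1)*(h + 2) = h^2 + 3*h + 2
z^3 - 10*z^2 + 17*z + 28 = (z - 7)*(z - 4)*(z + 1)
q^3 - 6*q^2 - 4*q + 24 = (q - 6)*(q - 2)*(q + 2)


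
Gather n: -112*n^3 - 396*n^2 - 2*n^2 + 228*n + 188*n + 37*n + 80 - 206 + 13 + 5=-112*n^3 - 398*n^2 + 453*n - 108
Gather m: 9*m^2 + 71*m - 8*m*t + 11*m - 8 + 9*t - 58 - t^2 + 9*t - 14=9*m^2 + m*(82 - 8*t) - t^2 + 18*t - 80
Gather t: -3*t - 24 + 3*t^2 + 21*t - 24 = 3*t^2 + 18*t - 48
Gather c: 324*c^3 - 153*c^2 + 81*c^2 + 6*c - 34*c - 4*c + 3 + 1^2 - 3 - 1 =324*c^3 - 72*c^2 - 32*c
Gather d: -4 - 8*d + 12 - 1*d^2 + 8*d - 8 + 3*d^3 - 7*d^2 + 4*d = 3*d^3 - 8*d^2 + 4*d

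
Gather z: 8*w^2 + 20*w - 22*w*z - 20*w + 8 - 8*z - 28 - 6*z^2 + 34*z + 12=8*w^2 - 6*z^2 + z*(26 - 22*w) - 8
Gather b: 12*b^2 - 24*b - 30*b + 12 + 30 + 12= 12*b^2 - 54*b + 54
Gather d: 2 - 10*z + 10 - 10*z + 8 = 20 - 20*z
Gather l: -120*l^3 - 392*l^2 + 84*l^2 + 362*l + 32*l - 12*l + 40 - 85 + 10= -120*l^3 - 308*l^2 + 382*l - 35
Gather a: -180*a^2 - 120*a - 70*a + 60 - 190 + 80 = -180*a^2 - 190*a - 50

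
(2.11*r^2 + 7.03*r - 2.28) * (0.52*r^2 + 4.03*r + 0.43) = 1.0972*r^4 + 12.1589*r^3 + 28.0526*r^2 - 6.1655*r - 0.9804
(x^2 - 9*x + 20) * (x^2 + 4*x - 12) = x^4 - 5*x^3 - 28*x^2 + 188*x - 240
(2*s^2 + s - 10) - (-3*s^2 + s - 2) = 5*s^2 - 8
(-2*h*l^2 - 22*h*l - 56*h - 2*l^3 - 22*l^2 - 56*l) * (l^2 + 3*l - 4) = -2*h*l^4 - 28*h*l^3 - 114*h*l^2 - 80*h*l + 224*h - 2*l^5 - 28*l^4 - 114*l^3 - 80*l^2 + 224*l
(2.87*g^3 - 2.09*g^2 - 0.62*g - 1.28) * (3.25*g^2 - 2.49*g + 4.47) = 9.3275*g^5 - 13.9388*g^4 + 16.018*g^3 - 11.9585*g^2 + 0.4158*g - 5.7216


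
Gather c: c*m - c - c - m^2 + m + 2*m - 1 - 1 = c*(m - 2) - m^2 + 3*m - 2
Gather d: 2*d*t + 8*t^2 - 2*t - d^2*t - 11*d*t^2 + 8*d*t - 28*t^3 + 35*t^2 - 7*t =-d^2*t + d*(-11*t^2 + 10*t) - 28*t^3 + 43*t^2 - 9*t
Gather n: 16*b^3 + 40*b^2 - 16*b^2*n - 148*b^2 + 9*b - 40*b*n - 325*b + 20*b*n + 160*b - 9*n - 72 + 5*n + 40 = 16*b^3 - 108*b^2 - 156*b + n*(-16*b^2 - 20*b - 4) - 32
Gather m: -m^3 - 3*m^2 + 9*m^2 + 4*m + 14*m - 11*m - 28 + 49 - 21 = -m^3 + 6*m^2 + 7*m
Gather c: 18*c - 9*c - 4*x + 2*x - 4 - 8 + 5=9*c - 2*x - 7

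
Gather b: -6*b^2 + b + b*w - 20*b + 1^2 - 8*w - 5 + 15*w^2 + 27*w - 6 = -6*b^2 + b*(w - 19) + 15*w^2 + 19*w - 10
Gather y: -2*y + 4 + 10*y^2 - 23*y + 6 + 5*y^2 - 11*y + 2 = 15*y^2 - 36*y + 12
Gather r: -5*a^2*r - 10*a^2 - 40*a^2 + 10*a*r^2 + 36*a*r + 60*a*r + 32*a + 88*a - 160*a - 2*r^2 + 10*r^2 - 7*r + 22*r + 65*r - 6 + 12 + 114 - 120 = -50*a^2 - 40*a + r^2*(10*a + 8) + r*(-5*a^2 + 96*a + 80)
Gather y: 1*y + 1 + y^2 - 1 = y^2 + y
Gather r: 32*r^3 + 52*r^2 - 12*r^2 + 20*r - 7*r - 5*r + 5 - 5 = 32*r^3 + 40*r^2 + 8*r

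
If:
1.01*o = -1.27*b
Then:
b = -0.795275590551181*o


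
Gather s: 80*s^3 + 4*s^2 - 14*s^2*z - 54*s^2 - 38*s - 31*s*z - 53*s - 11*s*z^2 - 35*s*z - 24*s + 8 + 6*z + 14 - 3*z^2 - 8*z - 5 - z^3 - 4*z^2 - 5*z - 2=80*s^3 + s^2*(-14*z - 50) + s*(-11*z^2 - 66*z - 115) - z^3 - 7*z^2 - 7*z + 15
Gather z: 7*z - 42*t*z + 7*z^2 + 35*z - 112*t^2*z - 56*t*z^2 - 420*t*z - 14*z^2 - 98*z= z^2*(-56*t - 7) + z*(-112*t^2 - 462*t - 56)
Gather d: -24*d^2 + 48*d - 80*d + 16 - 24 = -24*d^2 - 32*d - 8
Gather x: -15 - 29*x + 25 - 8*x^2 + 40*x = -8*x^2 + 11*x + 10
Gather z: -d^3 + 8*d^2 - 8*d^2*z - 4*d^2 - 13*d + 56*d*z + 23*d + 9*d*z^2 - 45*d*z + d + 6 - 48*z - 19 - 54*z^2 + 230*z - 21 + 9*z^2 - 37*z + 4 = -d^3 + 4*d^2 + 11*d + z^2*(9*d - 45) + z*(-8*d^2 + 11*d + 145) - 30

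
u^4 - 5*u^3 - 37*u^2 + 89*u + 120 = (u - 8)*(u - 3)*(u + 1)*(u + 5)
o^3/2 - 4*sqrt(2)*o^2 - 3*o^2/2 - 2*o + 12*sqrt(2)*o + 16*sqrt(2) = (o/2 + 1/2)*(o - 4)*(o - 8*sqrt(2))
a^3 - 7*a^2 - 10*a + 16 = (a - 8)*(a - 1)*(a + 2)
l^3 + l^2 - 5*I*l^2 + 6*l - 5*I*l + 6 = (l + 1)*(l - 6*I)*(l + I)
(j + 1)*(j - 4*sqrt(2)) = j^2 - 4*sqrt(2)*j + j - 4*sqrt(2)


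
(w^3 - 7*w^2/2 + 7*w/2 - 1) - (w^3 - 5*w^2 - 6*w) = 3*w^2/2 + 19*w/2 - 1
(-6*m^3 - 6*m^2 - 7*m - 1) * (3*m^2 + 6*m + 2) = -18*m^5 - 54*m^4 - 69*m^3 - 57*m^2 - 20*m - 2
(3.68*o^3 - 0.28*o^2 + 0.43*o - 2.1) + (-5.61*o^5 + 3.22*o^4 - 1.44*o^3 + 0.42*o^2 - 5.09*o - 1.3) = -5.61*o^5 + 3.22*o^4 + 2.24*o^3 + 0.14*o^2 - 4.66*o - 3.4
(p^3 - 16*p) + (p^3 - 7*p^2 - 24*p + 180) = 2*p^3 - 7*p^2 - 40*p + 180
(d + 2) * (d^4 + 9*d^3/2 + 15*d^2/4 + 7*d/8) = d^5 + 13*d^4/2 + 51*d^3/4 + 67*d^2/8 + 7*d/4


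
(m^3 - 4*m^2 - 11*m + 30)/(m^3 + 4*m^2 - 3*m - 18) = (m - 5)/(m + 3)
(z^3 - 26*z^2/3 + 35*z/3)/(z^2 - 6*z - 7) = z*(3*z - 5)/(3*(z + 1))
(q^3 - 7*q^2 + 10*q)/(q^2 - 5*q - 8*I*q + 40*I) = q*(q - 2)/(q - 8*I)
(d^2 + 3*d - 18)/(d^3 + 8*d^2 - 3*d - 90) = 1/(d + 5)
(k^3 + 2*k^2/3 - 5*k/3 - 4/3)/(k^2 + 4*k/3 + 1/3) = (3*k^2 - k - 4)/(3*k + 1)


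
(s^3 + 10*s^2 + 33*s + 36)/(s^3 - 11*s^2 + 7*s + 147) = (s^2 + 7*s + 12)/(s^2 - 14*s + 49)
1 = 1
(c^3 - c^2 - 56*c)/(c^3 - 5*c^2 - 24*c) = (c + 7)/(c + 3)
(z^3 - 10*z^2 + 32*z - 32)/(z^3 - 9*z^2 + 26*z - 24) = (z - 4)/(z - 3)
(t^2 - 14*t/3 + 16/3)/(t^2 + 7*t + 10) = (3*t^2 - 14*t + 16)/(3*(t^2 + 7*t + 10))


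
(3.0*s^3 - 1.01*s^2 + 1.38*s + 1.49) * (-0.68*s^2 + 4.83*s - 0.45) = -2.04*s^5 + 15.1768*s^4 - 7.1667*s^3 + 6.1067*s^2 + 6.5757*s - 0.6705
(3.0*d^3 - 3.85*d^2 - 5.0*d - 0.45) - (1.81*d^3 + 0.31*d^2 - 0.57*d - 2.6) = 1.19*d^3 - 4.16*d^2 - 4.43*d + 2.15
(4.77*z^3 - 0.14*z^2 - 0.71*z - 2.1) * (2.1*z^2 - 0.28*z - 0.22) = 10.017*z^5 - 1.6296*z^4 - 2.5012*z^3 - 4.1804*z^2 + 0.7442*z + 0.462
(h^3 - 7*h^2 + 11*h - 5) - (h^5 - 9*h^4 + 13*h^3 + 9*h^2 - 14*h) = -h^5 + 9*h^4 - 12*h^3 - 16*h^2 + 25*h - 5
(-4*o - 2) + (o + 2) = -3*o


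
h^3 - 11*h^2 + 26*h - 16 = (h - 8)*(h - 2)*(h - 1)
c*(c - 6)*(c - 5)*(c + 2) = c^4 - 9*c^3 + 8*c^2 + 60*c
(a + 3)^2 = a^2 + 6*a + 9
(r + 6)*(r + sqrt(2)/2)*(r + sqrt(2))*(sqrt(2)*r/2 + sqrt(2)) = sqrt(2)*r^4/2 + 3*r^3/2 + 4*sqrt(2)*r^3 + 13*sqrt(2)*r^2/2 + 12*r^2 + 4*sqrt(2)*r + 18*r + 6*sqrt(2)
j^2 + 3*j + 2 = (j + 1)*(j + 2)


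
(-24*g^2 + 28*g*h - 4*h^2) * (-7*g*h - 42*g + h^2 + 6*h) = 168*g^3*h + 1008*g^3 - 220*g^2*h^2 - 1320*g^2*h + 56*g*h^3 + 336*g*h^2 - 4*h^4 - 24*h^3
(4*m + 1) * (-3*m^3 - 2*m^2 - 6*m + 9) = -12*m^4 - 11*m^3 - 26*m^2 + 30*m + 9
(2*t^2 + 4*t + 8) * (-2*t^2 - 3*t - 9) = -4*t^4 - 14*t^3 - 46*t^2 - 60*t - 72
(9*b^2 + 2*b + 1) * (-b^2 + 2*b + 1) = -9*b^4 + 16*b^3 + 12*b^2 + 4*b + 1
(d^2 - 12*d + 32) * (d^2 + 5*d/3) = d^4 - 31*d^3/3 + 12*d^2 + 160*d/3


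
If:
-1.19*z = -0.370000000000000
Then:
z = 0.31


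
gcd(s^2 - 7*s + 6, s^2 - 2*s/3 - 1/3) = s - 1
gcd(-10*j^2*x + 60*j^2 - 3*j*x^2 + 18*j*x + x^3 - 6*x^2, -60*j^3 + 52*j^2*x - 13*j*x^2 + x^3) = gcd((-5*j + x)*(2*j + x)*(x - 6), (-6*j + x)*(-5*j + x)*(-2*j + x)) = -5*j + x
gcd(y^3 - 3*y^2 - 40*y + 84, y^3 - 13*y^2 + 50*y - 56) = y^2 - 9*y + 14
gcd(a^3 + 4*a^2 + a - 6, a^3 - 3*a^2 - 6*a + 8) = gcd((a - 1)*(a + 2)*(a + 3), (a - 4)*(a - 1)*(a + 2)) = a^2 + a - 2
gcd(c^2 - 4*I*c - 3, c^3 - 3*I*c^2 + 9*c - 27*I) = c - 3*I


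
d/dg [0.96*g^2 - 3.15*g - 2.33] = 1.92*g - 3.15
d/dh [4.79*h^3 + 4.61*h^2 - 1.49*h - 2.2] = 14.37*h^2 + 9.22*h - 1.49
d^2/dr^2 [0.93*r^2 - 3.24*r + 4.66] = 1.86000000000000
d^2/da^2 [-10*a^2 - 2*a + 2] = -20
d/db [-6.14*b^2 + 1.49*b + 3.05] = 1.49 - 12.28*b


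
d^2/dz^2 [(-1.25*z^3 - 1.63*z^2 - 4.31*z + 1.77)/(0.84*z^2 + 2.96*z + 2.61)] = (-14.399608*z^3 - 29.006856*z^2 + 32.010282*z + 67.642194)/(0.592704*z^6 + 6.265728*z^5 + 27.60408*z^4 + 64.87136*z^3 + 85.76982*z^2 + 60.491448*z + 17.779581)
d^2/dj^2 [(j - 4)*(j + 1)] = 2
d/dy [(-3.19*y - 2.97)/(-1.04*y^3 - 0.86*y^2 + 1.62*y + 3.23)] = (3.3176*y^3 + 2.7434*y^2 - 5.1678*y - (3.19*y + 2.97)*(3.12*y^2 + 1.72*y - 1.62) - 10.3037)/(1.04*y^3 + 0.86*y^2 - 1.62*y - 3.23)^2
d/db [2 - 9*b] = -9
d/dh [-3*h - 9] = -3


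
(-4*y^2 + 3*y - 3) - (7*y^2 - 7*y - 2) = -11*y^2 + 10*y - 1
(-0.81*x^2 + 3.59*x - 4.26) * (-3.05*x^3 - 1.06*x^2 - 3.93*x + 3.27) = 2.4705*x^5 - 10.0909*x^4 + 12.3709*x^3 - 12.2418*x^2 + 28.4811*x - 13.9302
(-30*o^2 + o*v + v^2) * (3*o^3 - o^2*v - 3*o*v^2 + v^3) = -90*o^5 + 33*o^4*v + 92*o^3*v^2 - 34*o^2*v^3 - 2*o*v^4 + v^5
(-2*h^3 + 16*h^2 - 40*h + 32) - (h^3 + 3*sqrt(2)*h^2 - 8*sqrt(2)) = -3*h^3 - 3*sqrt(2)*h^2 + 16*h^2 - 40*h + 8*sqrt(2) + 32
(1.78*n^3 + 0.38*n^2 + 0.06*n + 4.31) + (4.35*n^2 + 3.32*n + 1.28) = 1.78*n^3 + 4.73*n^2 + 3.38*n + 5.59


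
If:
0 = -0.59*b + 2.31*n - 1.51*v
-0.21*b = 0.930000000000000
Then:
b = -4.43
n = 0.653679653679654*v - 1.13110698824985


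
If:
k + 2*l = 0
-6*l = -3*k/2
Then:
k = 0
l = 0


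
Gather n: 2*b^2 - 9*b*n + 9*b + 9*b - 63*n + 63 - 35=2*b^2 + 18*b + n*(-9*b - 63) + 28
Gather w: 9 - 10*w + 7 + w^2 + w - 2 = w^2 - 9*w + 14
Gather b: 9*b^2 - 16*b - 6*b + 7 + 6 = 9*b^2 - 22*b + 13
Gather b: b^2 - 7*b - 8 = b^2 - 7*b - 8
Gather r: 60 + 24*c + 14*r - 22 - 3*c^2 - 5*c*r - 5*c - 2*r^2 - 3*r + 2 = -3*c^2 + 19*c - 2*r^2 + r*(11 - 5*c) + 40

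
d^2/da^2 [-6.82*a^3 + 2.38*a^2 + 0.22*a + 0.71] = 4.76 - 40.92*a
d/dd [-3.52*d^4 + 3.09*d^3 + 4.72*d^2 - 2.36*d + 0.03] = -14.08*d^3 + 9.27*d^2 + 9.44*d - 2.36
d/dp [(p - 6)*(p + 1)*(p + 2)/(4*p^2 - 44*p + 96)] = (p^4 - 22*p^3 + 121*p^2 - 120*p - 516)/(4*(p^4 - 22*p^3 + 169*p^2 - 528*p + 576))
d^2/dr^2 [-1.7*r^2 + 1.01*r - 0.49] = -3.40000000000000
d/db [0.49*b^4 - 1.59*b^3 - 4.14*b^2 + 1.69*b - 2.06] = 1.96*b^3 - 4.77*b^2 - 8.28*b + 1.69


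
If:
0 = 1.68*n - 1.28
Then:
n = 0.76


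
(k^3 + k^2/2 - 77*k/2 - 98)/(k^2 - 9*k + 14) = (k^2 + 15*k/2 + 14)/(k - 2)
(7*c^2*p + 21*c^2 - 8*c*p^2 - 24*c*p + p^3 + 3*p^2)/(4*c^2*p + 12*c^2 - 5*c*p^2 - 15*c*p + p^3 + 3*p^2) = (-7*c + p)/(-4*c + p)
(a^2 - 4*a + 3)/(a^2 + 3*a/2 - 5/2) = 2*(a - 3)/(2*a + 5)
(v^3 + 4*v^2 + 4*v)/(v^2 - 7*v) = (v^2 + 4*v + 4)/(v - 7)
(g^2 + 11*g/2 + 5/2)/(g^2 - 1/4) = 2*(g + 5)/(2*g - 1)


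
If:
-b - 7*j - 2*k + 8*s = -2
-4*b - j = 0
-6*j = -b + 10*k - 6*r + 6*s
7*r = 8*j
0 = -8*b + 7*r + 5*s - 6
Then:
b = -1141/8845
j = 4564/8845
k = -1229/17690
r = 5216/8845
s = 1486/8845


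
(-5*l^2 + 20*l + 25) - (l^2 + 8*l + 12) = -6*l^2 + 12*l + 13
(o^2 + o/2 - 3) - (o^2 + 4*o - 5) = 2 - 7*o/2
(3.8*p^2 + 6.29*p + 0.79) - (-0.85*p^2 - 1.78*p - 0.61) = 4.65*p^2 + 8.07*p + 1.4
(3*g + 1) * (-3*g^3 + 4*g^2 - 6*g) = -9*g^4 + 9*g^3 - 14*g^2 - 6*g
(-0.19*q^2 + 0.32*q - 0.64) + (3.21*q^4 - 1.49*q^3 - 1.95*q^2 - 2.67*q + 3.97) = 3.21*q^4 - 1.49*q^3 - 2.14*q^2 - 2.35*q + 3.33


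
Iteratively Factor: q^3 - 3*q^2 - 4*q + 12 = (q + 2)*(q^2 - 5*q + 6) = (q - 3)*(q + 2)*(q - 2)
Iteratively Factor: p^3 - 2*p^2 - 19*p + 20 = (p + 4)*(p^2 - 6*p + 5) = (p - 5)*(p + 4)*(p - 1)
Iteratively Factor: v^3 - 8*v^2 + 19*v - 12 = (v - 1)*(v^2 - 7*v + 12) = (v - 4)*(v - 1)*(v - 3)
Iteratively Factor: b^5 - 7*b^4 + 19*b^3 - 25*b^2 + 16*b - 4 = (b - 2)*(b^4 - 5*b^3 + 9*b^2 - 7*b + 2) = (b - 2)^2*(b^3 - 3*b^2 + 3*b - 1) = (b - 2)^2*(b - 1)*(b^2 - 2*b + 1) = (b - 2)^2*(b - 1)^2*(b - 1)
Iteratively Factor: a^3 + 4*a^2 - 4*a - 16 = (a + 4)*(a^2 - 4) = (a + 2)*(a + 4)*(a - 2)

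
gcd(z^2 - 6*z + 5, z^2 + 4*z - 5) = z - 1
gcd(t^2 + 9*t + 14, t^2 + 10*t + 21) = t + 7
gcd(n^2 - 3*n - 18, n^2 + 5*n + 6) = n + 3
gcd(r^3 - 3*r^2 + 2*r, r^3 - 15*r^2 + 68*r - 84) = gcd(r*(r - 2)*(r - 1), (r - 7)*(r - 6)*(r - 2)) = r - 2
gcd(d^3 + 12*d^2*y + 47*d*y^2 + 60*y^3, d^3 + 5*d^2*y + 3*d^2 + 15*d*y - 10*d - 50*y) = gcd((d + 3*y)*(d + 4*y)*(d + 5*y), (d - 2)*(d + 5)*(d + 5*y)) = d + 5*y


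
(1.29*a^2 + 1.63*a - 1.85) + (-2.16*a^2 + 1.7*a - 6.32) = -0.87*a^2 + 3.33*a - 8.17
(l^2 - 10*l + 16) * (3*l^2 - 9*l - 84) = 3*l^4 - 39*l^3 + 54*l^2 + 696*l - 1344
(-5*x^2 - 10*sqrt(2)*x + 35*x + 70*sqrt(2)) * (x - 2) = -5*x^3 - 10*sqrt(2)*x^2 + 45*x^2 - 70*x + 90*sqrt(2)*x - 140*sqrt(2)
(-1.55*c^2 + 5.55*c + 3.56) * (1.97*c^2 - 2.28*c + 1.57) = -3.0535*c^4 + 14.4675*c^3 - 8.0743*c^2 + 0.5967*c + 5.5892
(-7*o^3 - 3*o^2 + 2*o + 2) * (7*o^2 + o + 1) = -49*o^5 - 28*o^4 + 4*o^3 + 13*o^2 + 4*o + 2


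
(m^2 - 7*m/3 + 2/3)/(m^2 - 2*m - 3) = (-3*m^2 + 7*m - 2)/(3*(-m^2 + 2*m + 3))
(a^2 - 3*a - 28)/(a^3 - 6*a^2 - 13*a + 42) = (a + 4)/(a^2 + a - 6)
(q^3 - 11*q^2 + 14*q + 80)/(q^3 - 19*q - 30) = (q - 8)/(q + 3)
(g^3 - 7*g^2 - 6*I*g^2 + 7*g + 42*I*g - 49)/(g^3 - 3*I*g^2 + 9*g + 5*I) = (g^2 - 7*g*(1 + I) + 49*I)/(g^2 - 4*I*g + 5)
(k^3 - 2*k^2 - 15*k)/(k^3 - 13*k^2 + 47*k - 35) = k*(k + 3)/(k^2 - 8*k + 7)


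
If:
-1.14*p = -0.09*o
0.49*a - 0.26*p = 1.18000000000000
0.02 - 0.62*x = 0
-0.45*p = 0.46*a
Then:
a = 1.56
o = -20.22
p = -1.60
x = 0.03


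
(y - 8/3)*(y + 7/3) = y^2 - y/3 - 56/9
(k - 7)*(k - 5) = k^2 - 12*k + 35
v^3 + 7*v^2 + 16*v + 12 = (v + 2)^2*(v + 3)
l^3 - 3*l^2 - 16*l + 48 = (l - 4)*(l - 3)*(l + 4)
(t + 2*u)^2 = t^2 + 4*t*u + 4*u^2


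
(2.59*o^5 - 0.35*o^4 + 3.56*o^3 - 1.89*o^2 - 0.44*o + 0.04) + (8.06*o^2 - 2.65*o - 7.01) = 2.59*o^5 - 0.35*o^4 + 3.56*o^3 + 6.17*o^2 - 3.09*o - 6.97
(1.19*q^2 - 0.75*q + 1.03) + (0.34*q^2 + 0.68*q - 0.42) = 1.53*q^2 - 0.07*q + 0.61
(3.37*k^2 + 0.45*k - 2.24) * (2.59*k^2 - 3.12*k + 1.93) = 8.7283*k^4 - 9.3489*k^3 - 0.7015*k^2 + 7.8573*k - 4.3232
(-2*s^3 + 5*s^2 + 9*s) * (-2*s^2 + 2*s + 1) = 4*s^5 - 14*s^4 - 10*s^3 + 23*s^2 + 9*s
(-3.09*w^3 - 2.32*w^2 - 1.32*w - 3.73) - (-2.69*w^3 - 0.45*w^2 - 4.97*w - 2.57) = -0.4*w^3 - 1.87*w^2 + 3.65*w - 1.16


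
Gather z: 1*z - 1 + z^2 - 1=z^2 + z - 2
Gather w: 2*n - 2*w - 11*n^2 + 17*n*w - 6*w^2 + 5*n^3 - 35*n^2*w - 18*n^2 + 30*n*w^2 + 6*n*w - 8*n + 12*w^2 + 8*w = 5*n^3 - 29*n^2 - 6*n + w^2*(30*n + 6) + w*(-35*n^2 + 23*n + 6)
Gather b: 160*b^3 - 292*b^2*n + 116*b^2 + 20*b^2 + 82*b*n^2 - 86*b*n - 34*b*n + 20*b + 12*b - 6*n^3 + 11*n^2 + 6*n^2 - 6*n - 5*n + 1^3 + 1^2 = 160*b^3 + b^2*(136 - 292*n) + b*(82*n^2 - 120*n + 32) - 6*n^3 + 17*n^2 - 11*n + 2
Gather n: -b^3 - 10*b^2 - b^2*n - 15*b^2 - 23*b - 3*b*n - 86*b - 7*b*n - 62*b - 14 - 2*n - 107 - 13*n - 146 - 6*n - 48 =-b^3 - 25*b^2 - 171*b + n*(-b^2 - 10*b - 21) - 315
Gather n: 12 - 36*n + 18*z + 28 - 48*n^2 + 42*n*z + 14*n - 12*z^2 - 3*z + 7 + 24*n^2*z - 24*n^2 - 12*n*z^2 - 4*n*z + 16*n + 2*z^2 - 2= n^2*(24*z - 72) + n*(-12*z^2 + 38*z - 6) - 10*z^2 + 15*z + 45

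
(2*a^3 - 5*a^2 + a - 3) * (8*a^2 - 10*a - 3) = 16*a^5 - 60*a^4 + 52*a^3 - 19*a^2 + 27*a + 9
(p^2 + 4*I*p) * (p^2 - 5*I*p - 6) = p^4 - I*p^3 + 14*p^2 - 24*I*p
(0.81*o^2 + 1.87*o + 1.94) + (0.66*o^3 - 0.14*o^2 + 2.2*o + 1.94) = 0.66*o^3 + 0.67*o^2 + 4.07*o + 3.88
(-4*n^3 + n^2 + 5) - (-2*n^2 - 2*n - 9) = -4*n^3 + 3*n^2 + 2*n + 14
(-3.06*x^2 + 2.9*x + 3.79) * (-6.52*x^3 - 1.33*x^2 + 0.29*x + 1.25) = 19.9512*x^5 - 14.8382*x^4 - 29.4552*x^3 - 8.0247*x^2 + 4.7241*x + 4.7375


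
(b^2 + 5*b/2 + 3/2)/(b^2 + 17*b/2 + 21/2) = (b + 1)/(b + 7)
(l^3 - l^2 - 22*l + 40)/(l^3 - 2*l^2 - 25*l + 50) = (l - 4)/(l - 5)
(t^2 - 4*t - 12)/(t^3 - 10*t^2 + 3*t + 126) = (t + 2)/(t^2 - 4*t - 21)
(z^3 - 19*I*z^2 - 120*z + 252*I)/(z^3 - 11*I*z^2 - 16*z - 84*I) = (z - 6*I)/(z + 2*I)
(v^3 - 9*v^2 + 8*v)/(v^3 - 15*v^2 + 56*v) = (v - 1)/(v - 7)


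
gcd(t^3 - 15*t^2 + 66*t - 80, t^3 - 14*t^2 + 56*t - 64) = t^2 - 10*t + 16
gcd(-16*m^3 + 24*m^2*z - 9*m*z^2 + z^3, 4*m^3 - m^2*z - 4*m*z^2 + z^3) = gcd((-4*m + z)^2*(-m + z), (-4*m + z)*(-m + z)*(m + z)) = 4*m^2 - 5*m*z + z^2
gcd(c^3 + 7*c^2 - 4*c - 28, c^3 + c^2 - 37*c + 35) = c + 7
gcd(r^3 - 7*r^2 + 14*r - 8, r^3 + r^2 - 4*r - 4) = r - 2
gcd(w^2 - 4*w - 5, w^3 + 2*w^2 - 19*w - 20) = w + 1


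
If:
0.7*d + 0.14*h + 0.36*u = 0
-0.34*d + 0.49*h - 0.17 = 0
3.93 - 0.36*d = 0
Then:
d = 10.92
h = 7.92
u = -24.31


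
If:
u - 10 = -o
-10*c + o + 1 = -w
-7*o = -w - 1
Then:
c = 4*w/35 + 4/35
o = w/7 + 1/7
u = 69/7 - w/7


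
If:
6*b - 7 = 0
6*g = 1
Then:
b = 7/6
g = 1/6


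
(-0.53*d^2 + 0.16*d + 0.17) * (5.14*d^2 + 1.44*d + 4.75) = -2.7242*d^4 + 0.0592*d^3 - 1.4133*d^2 + 1.0048*d + 0.8075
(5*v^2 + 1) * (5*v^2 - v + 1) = 25*v^4 - 5*v^3 + 10*v^2 - v + 1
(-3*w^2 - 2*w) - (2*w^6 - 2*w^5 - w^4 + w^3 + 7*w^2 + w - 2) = -2*w^6 + 2*w^5 + w^4 - w^3 - 10*w^2 - 3*w + 2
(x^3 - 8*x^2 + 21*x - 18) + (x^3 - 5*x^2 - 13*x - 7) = 2*x^3 - 13*x^2 + 8*x - 25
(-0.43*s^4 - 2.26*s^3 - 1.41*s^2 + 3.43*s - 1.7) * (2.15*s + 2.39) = -0.9245*s^5 - 5.8867*s^4 - 8.4329*s^3 + 4.0046*s^2 + 4.5427*s - 4.063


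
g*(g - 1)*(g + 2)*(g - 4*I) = g^4 + g^3 - 4*I*g^3 - 2*g^2 - 4*I*g^2 + 8*I*g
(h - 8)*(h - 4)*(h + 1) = h^3 - 11*h^2 + 20*h + 32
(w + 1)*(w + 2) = w^2 + 3*w + 2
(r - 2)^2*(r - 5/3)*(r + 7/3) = r^4 - 10*r^3/3 - 23*r^2/9 + 164*r/9 - 140/9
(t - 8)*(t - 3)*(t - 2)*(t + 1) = t^4 - 12*t^3 + 33*t^2 - 2*t - 48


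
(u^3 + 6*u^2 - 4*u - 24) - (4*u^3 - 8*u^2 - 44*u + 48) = -3*u^3 + 14*u^2 + 40*u - 72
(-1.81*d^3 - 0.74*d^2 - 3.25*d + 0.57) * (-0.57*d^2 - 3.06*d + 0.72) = 1.0317*d^5 + 5.9604*d^4 + 2.8137*d^3 + 9.0873*d^2 - 4.0842*d + 0.4104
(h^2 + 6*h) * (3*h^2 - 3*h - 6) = 3*h^4 + 15*h^3 - 24*h^2 - 36*h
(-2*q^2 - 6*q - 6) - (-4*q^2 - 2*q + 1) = 2*q^2 - 4*q - 7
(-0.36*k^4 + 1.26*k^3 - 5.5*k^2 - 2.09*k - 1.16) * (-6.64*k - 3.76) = 2.3904*k^5 - 7.0128*k^4 + 31.7824*k^3 + 34.5576*k^2 + 15.5608*k + 4.3616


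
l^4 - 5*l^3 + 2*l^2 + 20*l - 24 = (l - 3)*(l - 2)^2*(l + 2)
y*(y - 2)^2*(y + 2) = y^4 - 2*y^3 - 4*y^2 + 8*y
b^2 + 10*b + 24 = (b + 4)*(b + 6)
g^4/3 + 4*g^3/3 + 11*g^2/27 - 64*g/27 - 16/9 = (g/3 + 1)*(g - 4/3)*(g + 1)*(g + 4/3)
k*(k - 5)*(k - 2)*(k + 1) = k^4 - 6*k^3 + 3*k^2 + 10*k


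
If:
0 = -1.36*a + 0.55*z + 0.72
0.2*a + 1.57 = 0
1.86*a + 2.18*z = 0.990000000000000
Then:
No Solution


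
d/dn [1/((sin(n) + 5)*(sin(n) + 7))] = -2*(sin(n) + 6)*cos(n)/((sin(n) + 5)^2*(sin(n) + 7)^2)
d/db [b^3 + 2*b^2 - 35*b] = 3*b^2 + 4*b - 35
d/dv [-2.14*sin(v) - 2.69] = -2.14*cos(v)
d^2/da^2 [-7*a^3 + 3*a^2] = 6 - 42*a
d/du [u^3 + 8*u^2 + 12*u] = 3*u^2 + 16*u + 12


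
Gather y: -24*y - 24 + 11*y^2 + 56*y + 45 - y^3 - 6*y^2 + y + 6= -y^3 + 5*y^2 + 33*y + 27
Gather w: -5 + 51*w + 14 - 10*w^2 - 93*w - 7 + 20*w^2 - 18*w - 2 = 10*w^2 - 60*w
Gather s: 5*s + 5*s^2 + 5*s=5*s^2 + 10*s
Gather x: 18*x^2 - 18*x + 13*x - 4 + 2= 18*x^2 - 5*x - 2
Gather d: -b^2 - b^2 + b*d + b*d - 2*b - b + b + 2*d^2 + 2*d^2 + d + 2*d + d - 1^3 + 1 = -2*b^2 - 2*b + 4*d^2 + d*(2*b + 4)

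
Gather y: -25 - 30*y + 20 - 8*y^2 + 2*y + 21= -8*y^2 - 28*y + 16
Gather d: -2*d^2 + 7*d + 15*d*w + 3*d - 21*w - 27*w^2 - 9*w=-2*d^2 + d*(15*w + 10) - 27*w^2 - 30*w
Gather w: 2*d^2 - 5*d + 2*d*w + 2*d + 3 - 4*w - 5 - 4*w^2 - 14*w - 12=2*d^2 - 3*d - 4*w^2 + w*(2*d - 18) - 14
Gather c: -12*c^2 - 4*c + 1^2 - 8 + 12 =-12*c^2 - 4*c + 5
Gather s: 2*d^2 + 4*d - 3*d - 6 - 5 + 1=2*d^2 + d - 10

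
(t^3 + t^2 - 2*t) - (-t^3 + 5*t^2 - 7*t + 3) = 2*t^3 - 4*t^2 + 5*t - 3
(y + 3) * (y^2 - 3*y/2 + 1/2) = y^3 + 3*y^2/2 - 4*y + 3/2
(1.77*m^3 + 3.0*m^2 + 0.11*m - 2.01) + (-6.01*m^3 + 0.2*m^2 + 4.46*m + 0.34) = -4.24*m^3 + 3.2*m^2 + 4.57*m - 1.67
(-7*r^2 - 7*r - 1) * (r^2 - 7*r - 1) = -7*r^4 + 42*r^3 + 55*r^2 + 14*r + 1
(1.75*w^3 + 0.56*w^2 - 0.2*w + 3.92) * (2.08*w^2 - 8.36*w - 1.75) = 3.64*w^5 - 13.4652*w^4 - 8.1601*w^3 + 8.8456*w^2 - 32.4212*w - 6.86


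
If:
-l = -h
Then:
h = l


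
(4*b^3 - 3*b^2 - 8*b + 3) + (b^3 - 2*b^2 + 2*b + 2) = 5*b^3 - 5*b^2 - 6*b + 5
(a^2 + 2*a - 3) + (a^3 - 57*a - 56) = a^3 + a^2 - 55*a - 59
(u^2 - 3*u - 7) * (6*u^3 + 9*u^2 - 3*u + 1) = 6*u^5 - 9*u^4 - 72*u^3 - 53*u^2 + 18*u - 7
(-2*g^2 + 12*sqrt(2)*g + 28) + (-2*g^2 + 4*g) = -4*g^2 + 4*g + 12*sqrt(2)*g + 28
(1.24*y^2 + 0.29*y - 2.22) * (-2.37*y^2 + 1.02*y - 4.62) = -2.9388*y^4 + 0.5775*y^3 - 0.171599999999999*y^2 - 3.6042*y + 10.2564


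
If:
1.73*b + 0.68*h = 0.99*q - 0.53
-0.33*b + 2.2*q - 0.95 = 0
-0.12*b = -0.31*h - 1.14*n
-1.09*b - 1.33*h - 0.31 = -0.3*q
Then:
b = -0.01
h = -0.13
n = 0.03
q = 0.43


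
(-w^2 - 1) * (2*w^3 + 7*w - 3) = -2*w^5 - 9*w^3 + 3*w^2 - 7*w + 3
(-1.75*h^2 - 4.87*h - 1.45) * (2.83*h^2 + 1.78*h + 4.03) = -4.9525*h^4 - 16.8971*h^3 - 19.8246*h^2 - 22.2071*h - 5.8435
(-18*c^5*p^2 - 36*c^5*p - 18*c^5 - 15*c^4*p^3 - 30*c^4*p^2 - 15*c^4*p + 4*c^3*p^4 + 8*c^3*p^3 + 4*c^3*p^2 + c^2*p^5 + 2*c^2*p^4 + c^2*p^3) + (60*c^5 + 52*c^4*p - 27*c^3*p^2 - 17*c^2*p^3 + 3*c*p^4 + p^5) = -18*c^5*p^2 - 36*c^5*p + 42*c^5 - 15*c^4*p^3 - 30*c^4*p^2 + 37*c^4*p + 4*c^3*p^4 + 8*c^3*p^3 - 23*c^3*p^2 + c^2*p^5 + 2*c^2*p^4 - 16*c^2*p^3 + 3*c*p^4 + p^5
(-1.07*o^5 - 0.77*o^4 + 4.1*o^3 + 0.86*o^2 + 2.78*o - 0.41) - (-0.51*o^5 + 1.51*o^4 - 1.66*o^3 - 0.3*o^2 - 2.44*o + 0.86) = -0.56*o^5 - 2.28*o^4 + 5.76*o^3 + 1.16*o^2 + 5.22*o - 1.27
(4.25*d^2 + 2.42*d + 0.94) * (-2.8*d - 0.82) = -11.9*d^3 - 10.261*d^2 - 4.6164*d - 0.7708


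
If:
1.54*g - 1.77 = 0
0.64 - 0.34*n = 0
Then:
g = 1.15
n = 1.88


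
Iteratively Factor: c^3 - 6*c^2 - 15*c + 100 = (c - 5)*(c^2 - c - 20) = (c - 5)^2*(c + 4)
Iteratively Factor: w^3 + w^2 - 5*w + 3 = (w + 3)*(w^2 - 2*w + 1) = (w - 1)*(w + 3)*(w - 1)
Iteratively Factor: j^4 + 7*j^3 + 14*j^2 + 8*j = (j + 1)*(j^3 + 6*j^2 + 8*j) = (j + 1)*(j + 4)*(j^2 + 2*j) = j*(j + 1)*(j + 4)*(j + 2)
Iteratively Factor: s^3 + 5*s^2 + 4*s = (s)*(s^2 + 5*s + 4) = s*(s + 4)*(s + 1)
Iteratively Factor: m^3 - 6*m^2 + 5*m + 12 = (m + 1)*(m^2 - 7*m + 12) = (m - 3)*(m + 1)*(m - 4)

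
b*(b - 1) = b^2 - b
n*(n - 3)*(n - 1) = n^3 - 4*n^2 + 3*n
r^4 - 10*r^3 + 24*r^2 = r^2*(r - 6)*(r - 4)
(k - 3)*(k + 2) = k^2 - k - 6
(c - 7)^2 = c^2 - 14*c + 49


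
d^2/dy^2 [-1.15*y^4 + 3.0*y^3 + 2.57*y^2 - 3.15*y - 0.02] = -13.8*y^2 + 18.0*y + 5.14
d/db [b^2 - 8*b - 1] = 2*b - 8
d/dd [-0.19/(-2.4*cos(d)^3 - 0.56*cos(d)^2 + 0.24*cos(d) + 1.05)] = (1.368*cos(d)^2 + 0.2128*cos(d) - 0.0456)*sin(d)/(2.4*cos(d)^3 + 0.56*cos(d)^2 - 0.24*cos(d) - 1.05)^2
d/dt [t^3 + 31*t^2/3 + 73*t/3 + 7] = 3*t^2 + 62*t/3 + 73/3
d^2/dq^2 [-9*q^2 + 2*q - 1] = -18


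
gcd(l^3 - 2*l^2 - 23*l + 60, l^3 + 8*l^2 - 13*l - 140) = l^2 + l - 20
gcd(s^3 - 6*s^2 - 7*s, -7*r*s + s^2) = s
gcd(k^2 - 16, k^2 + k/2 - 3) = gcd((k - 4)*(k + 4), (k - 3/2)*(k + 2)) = 1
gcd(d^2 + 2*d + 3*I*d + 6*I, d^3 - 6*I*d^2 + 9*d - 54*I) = d + 3*I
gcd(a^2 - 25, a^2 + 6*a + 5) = a + 5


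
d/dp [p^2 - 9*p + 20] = 2*p - 9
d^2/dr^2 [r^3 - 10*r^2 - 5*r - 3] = 6*r - 20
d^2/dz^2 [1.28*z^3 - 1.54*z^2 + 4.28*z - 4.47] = 7.68*z - 3.08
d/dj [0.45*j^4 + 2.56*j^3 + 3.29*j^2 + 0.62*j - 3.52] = 1.8*j^3 + 7.68*j^2 + 6.58*j + 0.62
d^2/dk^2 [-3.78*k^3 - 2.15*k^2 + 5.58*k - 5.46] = -22.68*k - 4.3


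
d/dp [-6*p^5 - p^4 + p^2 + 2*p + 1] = -30*p^4 - 4*p^3 + 2*p + 2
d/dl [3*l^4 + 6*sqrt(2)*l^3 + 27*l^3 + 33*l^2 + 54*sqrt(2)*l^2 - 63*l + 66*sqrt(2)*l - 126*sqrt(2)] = 12*l^3 + 18*sqrt(2)*l^2 + 81*l^2 + 66*l + 108*sqrt(2)*l - 63 + 66*sqrt(2)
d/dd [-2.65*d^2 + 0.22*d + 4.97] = 0.22 - 5.3*d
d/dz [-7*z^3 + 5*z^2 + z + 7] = -21*z^2 + 10*z + 1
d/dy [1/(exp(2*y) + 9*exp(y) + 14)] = (-2*exp(y) - 9)*exp(y)/(exp(2*y) + 9*exp(y) + 14)^2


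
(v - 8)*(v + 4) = v^2 - 4*v - 32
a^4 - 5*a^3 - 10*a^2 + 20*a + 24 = (a - 6)*(a - 2)*(a + 1)*(a + 2)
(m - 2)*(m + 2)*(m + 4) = m^3 + 4*m^2 - 4*m - 16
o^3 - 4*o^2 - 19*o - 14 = (o - 7)*(o + 1)*(o + 2)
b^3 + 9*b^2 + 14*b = b*(b + 2)*(b + 7)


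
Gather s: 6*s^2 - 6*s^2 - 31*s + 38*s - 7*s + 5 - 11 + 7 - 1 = 0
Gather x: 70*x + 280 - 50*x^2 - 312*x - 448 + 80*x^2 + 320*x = 30*x^2 + 78*x - 168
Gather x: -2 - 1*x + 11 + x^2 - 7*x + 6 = x^2 - 8*x + 15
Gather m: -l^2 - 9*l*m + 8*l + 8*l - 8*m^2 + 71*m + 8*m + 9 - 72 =-l^2 + 16*l - 8*m^2 + m*(79 - 9*l) - 63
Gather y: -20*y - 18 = -20*y - 18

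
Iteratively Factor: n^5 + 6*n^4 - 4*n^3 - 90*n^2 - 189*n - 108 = (n - 4)*(n^4 + 10*n^3 + 36*n^2 + 54*n + 27) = (n - 4)*(n + 3)*(n^3 + 7*n^2 + 15*n + 9) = (n - 4)*(n + 1)*(n + 3)*(n^2 + 6*n + 9) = (n - 4)*(n + 1)*(n + 3)^2*(n + 3)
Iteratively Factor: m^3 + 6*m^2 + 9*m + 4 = (m + 4)*(m^2 + 2*m + 1) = (m + 1)*(m + 4)*(m + 1)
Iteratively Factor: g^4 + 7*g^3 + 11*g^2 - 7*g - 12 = (g - 1)*(g^3 + 8*g^2 + 19*g + 12) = (g - 1)*(g + 3)*(g^2 + 5*g + 4) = (g - 1)*(g + 1)*(g + 3)*(g + 4)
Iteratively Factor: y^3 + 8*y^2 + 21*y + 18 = (y + 3)*(y^2 + 5*y + 6) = (y + 3)^2*(y + 2)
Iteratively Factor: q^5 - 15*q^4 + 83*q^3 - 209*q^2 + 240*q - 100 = (q - 5)*(q^4 - 10*q^3 + 33*q^2 - 44*q + 20) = (q - 5)^2*(q^3 - 5*q^2 + 8*q - 4) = (q - 5)^2*(q - 1)*(q^2 - 4*q + 4) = (q - 5)^2*(q - 2)*(q - 1)*(q - 2)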